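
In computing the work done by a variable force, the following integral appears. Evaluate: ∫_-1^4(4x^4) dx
Step 1: Find antiderivative F(x) = (4/5)x^5
Step 2: F(4) - F(-1) = 4096/5 - (-4/5) = 820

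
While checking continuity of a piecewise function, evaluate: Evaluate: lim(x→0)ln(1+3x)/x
L'Hôpital (0/0): lim 3/(1 + 3x) / 1 = 3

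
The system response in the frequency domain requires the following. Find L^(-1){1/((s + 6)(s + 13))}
Partial fractions: 1/((s+6)(s+13))=A/(s+6)+B/(s+13)
Cover-up: A=1/(s+13)|_{s=-6}=1/7; B=1/(s+6)|_{s=-13}=-1/7
L^(-1)=(1/7)e^(-6t) - (1/7)e^(-13t)

Answer: (1/7)(e^(-6t) - e^(-13t))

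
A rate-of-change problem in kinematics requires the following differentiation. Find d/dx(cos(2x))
Chain rule: d/dx[cos(u)] = -sin(u)·u' where u = 2x
u' = 2

Answer: -2·sin(2x)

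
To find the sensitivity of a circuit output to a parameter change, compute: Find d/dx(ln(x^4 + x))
Chain rule: d/dx[ln(u)]=u'/u where u=x^4+x
u'=4x^3+1

Answer: (4x^3+1)/(x^4+x)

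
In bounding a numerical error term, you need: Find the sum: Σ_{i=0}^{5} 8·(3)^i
Geometric series: S = a(1 - r^n)/(1 - r)
a = 8, r = 3, n = 6
S = 8(1-729)/-2 = 2912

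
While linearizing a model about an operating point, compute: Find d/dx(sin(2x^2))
Chain rule: d/dx[sin(u)] = cos(u)·u' where u = 2x^2
u' = 4x

Answer: 4x·cos(2x^2)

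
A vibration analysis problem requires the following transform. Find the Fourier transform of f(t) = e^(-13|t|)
Using the standard pair: F{e^(-a|t|)} = 2a/(a^2 + omega^2)
With a = 13: F(omega) = 26/(169 + omega^2)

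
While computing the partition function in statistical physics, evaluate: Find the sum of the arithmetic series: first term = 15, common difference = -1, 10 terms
Last term: a_n = 15 + (10 - 1)·-1 = 6
Sum = n(a_1 + a_n)/2 = 10(15 + 6)/2 = 105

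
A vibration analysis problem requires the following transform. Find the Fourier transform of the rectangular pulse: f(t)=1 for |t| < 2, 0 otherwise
F(omega)=integral from -2 to 2 of e^(-j * omega * t) dt
=2 * sin(2 * omega)/omega=4 * sinc(2 * omega/pi)

Answer: 2 * sin(2 * omega)/omega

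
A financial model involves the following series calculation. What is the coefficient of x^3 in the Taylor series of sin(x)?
sin(x)=Σ (-1)^k x^(2k+1)/(2k+1)!
For x^3: (-1)^1/3!=-1/6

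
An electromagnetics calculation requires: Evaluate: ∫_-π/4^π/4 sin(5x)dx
Antiderivative: -cos(5x)/5
Evaluate at bounds: [-cos(5·π/4)/5] - [-cos(5·-π/4)/5]
=(-(-√2/2)+(-√2/2))/5=0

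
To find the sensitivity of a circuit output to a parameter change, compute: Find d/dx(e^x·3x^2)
Product rule: (fg)'=f'g+fg'
f=e^x, f'=e^x
g=3x^2, g'=6x

Answer: 3·e^x·x^2+6·e^x·x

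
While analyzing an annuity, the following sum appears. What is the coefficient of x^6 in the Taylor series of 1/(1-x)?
1/(1-x) = Σ x^n for |x|<1
All coefficients are 1

Answer: 1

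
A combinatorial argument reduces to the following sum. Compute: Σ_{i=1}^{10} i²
Using formula: Σ i^2=n(n+1)(2n+1)/6=10·11·21/6=385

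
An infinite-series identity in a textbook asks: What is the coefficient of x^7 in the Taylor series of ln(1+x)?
ln(1+x) = Σ (-1)^(n+1) x^n/n
Coefficient of x^7 = (-1)^8/7 = 1/7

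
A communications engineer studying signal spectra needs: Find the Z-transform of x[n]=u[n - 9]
Using the time-shift property: Z{u[n-9]}=z^(-9) * z/(z-1)
=z^(-8)/(z-1)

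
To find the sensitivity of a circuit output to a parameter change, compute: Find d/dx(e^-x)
Chain rule: d/dx[e^u] = e^u · u' where u = -x
u' = -1

Answer: -1·e^-x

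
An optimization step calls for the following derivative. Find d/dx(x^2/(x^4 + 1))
Quotient rule: (f/g)' = (f'g - fg')/g²
f = x^2, f' = 2x
g = x^4+1, g' = 4x^3

Answer: (2x·(x^4+1)-4x^5)/(x^4+1)²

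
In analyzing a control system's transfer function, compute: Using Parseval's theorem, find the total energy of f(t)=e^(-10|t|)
Parseval's theorem: E=integral |f(t)|^2 dt=(1/2pi) integral |F(omega)|^2 domega
E=integral_{-inf}^{inf} e^(-20|t|) dt=2 * integral_0^inf e^(-20t) dt=2/(2 * 10)=1/10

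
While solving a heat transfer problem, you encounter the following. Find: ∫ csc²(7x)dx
Since d/dx[-cot(7x)] = 7csc²(7x), integral = -cot(7x)/7 + C

Answer: (-1/7)cot(7x) + C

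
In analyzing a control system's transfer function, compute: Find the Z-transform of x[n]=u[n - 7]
Using the time-shift property: Z{u[n-7]} = z^(-7) * z/(z-1)
= z^(-6)/(z-1)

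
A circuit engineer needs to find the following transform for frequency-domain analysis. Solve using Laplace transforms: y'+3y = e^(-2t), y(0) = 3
Take L: sY - 3 + 3Y = 1/(s + 2)
Y(s + 3) = 1/(s + 2) + 3
Y = 1/((s + 2)(s + 3)) + 3/(s + 3)
Partial fractions: 1/((s + 2)(s + 3)) = 1/(s + 2) - 1/(s + 3)
So Y = 1/(s + 2) + 2/(s + 3)
Inverse Laplace transform (L^(-1){1/(s + 2)} = e^(-2t), L^(-1){1/(s + 3)} = e^(-3t)):

Answer: y(t) = 1·e^(-2t) + 2·e^(-3t)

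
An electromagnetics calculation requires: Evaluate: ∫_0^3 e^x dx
Antiderivative: e^x
Evaluate: (e^3-1)

Answer: e^3-1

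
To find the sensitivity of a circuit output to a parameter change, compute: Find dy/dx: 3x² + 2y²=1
Differentiate: 6x + 4y·(dy/dx)=0
dy/dx=-6x/(4y)=-(3/2)·(x/y)

Answer: dy/dx=-(3/2)·(x/y)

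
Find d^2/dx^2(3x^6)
Apply power rule 2 times:
d^1: 18x^5
d^2: 90x^4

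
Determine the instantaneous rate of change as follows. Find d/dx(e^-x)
Chain rule: d/dx[e^u] = e^u · u' where u = -x
u' = -1

Answer: -1·e^-x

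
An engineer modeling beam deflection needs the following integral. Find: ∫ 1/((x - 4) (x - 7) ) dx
Partial fractions: 1/((x-4)(x-7))=A/(x-4)+B/(x-7)
A=-1/3, B=1/3
∫ [-1/3· 1/(x-4)+1/3· 1/(x-7)] dx
=(1/3)[ln|x-7| - ln|x-4|]+C

Answer: (1/3)·ln|(x-7)/(x-4)|+C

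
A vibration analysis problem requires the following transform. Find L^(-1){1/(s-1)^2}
L^(-1){1/(s-a)^n}=t^(n-1)·e^(at)/(n-1)!
Here a=1, n=2: t^1·e^(t)/1

Answer: t·e^(t)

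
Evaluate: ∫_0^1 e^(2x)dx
Antiderivative: (1/2)e^(2x)
Evaluate: (1/2)(e^2 - 1)

Answer: (e^2 - 1)/2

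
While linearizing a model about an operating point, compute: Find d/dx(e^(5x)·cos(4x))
Product rule: (fg)'=f'g + fg'
f=e^(5x), f'=5·e^(5x)
g=cos(4x), g'=-4·sin(4x)

Answer: 5·e^(5x)·cos(4x) - 4·e^(5x)·sin(4x)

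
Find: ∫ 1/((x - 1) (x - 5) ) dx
Partial fractions: 1/((x-1)(x-5)) = A/(x-1)+B/(x-5)
A = -1/4, B = 1/4
∫ [-1/4· 1/(x-1)+1/4· 1/(x-5)] dx
= (1/4)[ln|x-5| - ln|x-1|]+C

Answer: (1/4)·ln|(x-5)/(x-1)|+C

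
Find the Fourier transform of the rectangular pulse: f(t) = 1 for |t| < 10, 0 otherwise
F(omega)=integral from -10 to 10 of e^(-j * omega * t) dt
=2 * sin(10 * omega)/omega=20 * sinc(10 * omega/pi)

Answer: 2 * sin(10 * omega)/omega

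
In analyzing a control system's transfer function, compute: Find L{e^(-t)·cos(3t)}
First shifting: L{e^(at)f(t)}=F(s-a)
L{cos(3t)}=s/(s² + 9)
Shift: (s + 1)/((s + 1)² + 9)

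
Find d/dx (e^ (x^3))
Chain rule: d/dx[e^u] = e^u · u' where u = x^3
u' = 3x^2

Answer: 3x^2·e^(x^3)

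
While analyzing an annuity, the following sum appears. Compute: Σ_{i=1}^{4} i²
Using formula: Σ i^2=n(n + 1)(2n + 1)/6=4·5·9/6=30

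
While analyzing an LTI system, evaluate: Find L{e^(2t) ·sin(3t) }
First shifting: L{e^(at)f(t)}=F(s-a)
L{sin(3t)}=3/(s² + 9)
Shift: 3/((s-2)² + 9)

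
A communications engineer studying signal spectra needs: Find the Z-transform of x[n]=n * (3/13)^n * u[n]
Using the property Z{n*a^n*u[n]} = az/(z-a)^2
With a = 3/13: X(z) = (3/13)z/(z - 3/13)^2, |z| > 3/13

Answer: (3/13)z/(z - 3/13)^2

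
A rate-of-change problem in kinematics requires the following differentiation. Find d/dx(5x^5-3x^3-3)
Power rule: d/dx(ax^n) = n·a·x^(n-1)
Term by term: 25·x^4-9·x^2

Answer: 25x^4-9x^2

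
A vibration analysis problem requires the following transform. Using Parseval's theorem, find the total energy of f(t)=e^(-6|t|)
Parseval's theorem: E = integral |f(t)|^2 dt = (1/2pi) integral |F(omega)|^2 domega
E = integral_{-inf}^{inf} e^(-12|t|) dt = 2 * integral_0^inf e^(-12t) dt = 2/(2 * 6) = 1/6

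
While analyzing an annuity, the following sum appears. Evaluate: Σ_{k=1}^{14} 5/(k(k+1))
Partial fractions: 5/(k(k + 1))=5/k - 5/(k + 1)
Telescoping sum: 5(1 - 1/15)=5·14/15

Answer: 14/3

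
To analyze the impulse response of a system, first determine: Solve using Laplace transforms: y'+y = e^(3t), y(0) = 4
Take L: sY - 4 + Y=1/(s-3)
Y(s + 1)=1/(s-3) + 4
Y=1/((s-3)(s + 1)) + 4/(s + 1)
Partial fractions: 1/((s-3)(s + 1))=(1/4)/(s-3) - (1/4)/(s + 1)
So Y=(1/4)/(s-3) + (15/4)/(s + 1)
Inverse Laplace transform (L^(-1){1/(s-3)}=e^(3t), L^(-1){1/(s + 1)}=e^(-t)):

Answer: y(t)=(1/4)·e^(3t) + (15/4)·e^(-t)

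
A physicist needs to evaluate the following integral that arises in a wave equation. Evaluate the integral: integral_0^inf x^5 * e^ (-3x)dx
This is a Gamma integral. Substitute u=3x (du=3 dx):
integral_0^inf x^5 * e^(-3x) dx=(1/3^6) integral_0^inf u^5 * e^(-u) du
=Gamma(6)/3^6=5!/3^6=120/729

Answer: 40/243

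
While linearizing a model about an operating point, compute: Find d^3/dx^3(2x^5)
Apply power rule 3 times:
d^1: 10x^4
d^2: 40x^3
d^3: 120x^2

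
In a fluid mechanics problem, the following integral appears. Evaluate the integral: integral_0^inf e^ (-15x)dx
integral_0^inf e^(-15x) dx=[-1/15*e^(-15x)]_0^inf
=0 - (-1/15)=1/15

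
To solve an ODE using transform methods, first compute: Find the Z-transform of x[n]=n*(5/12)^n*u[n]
Using the property Z{n * a^n * u[n]}=az/(z-a)^2
With a=5/12: X(z)=(5/12)z/(z - 5/12)^2, |z| > 5/12

Answer: (5/12)z/(z - 5/12)^2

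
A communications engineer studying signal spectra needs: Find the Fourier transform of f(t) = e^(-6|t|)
Using the standard pair: F{e^(-a|t|)}=2a/(a^2+omega^2)
With a=6: F(omega)=12/(36+omega^2)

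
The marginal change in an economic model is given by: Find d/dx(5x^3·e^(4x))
Product rule: (fg)' = f'g+fg'
f = 5x^3, f' = 15x^2
g = e^(4x), g' = 4·e^(4x)

Answer: 15x^2·e^(4x)+20x^3·e^(4x)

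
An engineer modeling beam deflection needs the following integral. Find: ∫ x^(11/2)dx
Power rule: ∫ x^(11/2) dx=x^(13/2)/(13/2)+C

Answer: (2/13)·x^(13/2)+C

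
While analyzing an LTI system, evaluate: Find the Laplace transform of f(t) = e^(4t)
L{e^(at)} = 1/(s-a)
L{e^(4t)} = 1/(s-4)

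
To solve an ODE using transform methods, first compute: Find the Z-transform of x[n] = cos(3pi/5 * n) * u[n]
Z{cos(w0 * n) * u[n]} = z(z - cos(w0))/(z^2 - 2z * cos(w0) + 1)
With w0 = 3pi/5: X(z) = z(z - cos(3pi/5))/(z^2 - 2z * cos(3pi/5) + 1)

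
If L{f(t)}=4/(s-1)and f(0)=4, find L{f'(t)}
L{f'(t)}=s·F(s) - f(0)=4s/(s-1) - 4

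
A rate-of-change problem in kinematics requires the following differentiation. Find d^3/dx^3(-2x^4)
Apply power rule 3 times:
d^1: -8x^3
d^2: -24x^2
d^3: -48x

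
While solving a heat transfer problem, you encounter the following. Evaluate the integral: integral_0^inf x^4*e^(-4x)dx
This is a Gamma integral. Substitute u=4x (du=4 dx):
integral_0^inf x^4 * e^(-4x) dx=(1/4^5) integral_0^inf u^4 * e^(-u) du
=Gamma(5)/4^5=4!/4^5=24/1024

Answer: 3/128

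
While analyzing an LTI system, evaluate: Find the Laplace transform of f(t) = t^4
L{t^n} = n!/s^(n+1)
L{t^4} = 4!/s^5 = 24/s^5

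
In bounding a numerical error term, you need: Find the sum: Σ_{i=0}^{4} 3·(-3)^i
Geometric series: S = a(1 - r^n)/(1 - r)
a = 3, r = -3, n = 5
S = 3(1 + 243)/4 = 183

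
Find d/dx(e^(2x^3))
Chain rule: d/dx[e^u] = e^u · u' where u = 2x^3
u' = 6x^2

Answer: 6x^2·e^(2x^3)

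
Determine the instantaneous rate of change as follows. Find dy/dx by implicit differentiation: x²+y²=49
Differentiate both sides: 2x + 2y·(dy/dx) = 0
Solve: dy/dx = -2x/(2y) = -x/y

Answer: dy/dx = -x/y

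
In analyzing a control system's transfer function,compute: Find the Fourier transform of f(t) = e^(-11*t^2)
The Fourier transform of a Gaussian e^(-a*t^2) is sqrt(pi/a)*e^(-omega^2/(4a)).
With a = 11: F(omega) = sqrt(pi/11)*e^(-omega^2/44)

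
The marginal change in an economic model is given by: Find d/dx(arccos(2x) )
d/dx[arccos(u)]=-u'/√(1-u²), u=2x, u'=2

Answer: -2/√(1 - 4x²)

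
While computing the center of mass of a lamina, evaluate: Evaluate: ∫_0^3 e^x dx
Antiderivative: e^x
Evaluate: (e^3 - 1)

Answer: e^3 - 1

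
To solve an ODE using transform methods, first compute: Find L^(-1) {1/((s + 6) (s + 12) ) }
Partial fractions: 1/((s + 6)(s + 12)) = A/(s + 6) + B/(s + 12)
Cover-up: A = 1/(s + 12)|_{s = -6} = 1/6; B = 1/(s + 6)|_{s = -12} = -1/6
L^(-1) = (1/6)e^(-6t) - (1/6)e^(-12t)

Answer: (1/6)(e^(-6t) - e^(-12t))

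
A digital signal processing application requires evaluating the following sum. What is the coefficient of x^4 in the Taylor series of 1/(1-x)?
1/(1-x) = Σ x^n for |x|<1
All coefficients are 1

Answer: 1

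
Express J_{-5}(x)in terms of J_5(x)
For integer n: J_{-n}(x) = (-1)^n J_n(x)
With n = 5: J_{-5}(x) = (-1)^5 J_5(x) = -J_5(x)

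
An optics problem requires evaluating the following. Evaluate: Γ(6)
Γ(n)=(n-1)! for positive integers
Γ(6)=5!=120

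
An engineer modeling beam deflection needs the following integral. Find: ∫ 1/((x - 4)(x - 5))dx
Partial fractions: 1/((x-4)(x-5))=A/(x-4) + B/(x-5)
A=-1, B=1
∫ [-1· 1/(x-4) + 1· 1/(x-5)] dx
=(1)[ln|x-5| - ln|x-4|] + C

Answer: ln|(x-5)/(x-4)| + C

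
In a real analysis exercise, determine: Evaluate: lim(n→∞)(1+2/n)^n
This is the definition of e^2: lim(1+2/n)^n=e^2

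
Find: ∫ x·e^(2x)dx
Integration by parts: u = x, dv = e^(2x) dx
du = dx, v = e^(2x)/2
= x·e^(2x)/2 - ∫ e^(2x)/2 dx
= x·e^(2x)/2 - e^(2x)/4 + C

Answer: e^(2x)(x/2 - 1/4) + C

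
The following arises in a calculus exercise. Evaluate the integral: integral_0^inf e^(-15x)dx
integral_0^inf e^(-15x) dx = [-1/15*e^(-15x)]_0^inf
= 0 - (-1/15) = 1/15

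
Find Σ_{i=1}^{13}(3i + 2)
= 3·Σ i+2·13 = 3·91+26 = 299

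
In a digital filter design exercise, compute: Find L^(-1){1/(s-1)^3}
L^(-1){1/(s-a)^n}=t^(n-1)·e^(at)/(n-1)!
Here a=1, n=3: t^2·e^(t)/2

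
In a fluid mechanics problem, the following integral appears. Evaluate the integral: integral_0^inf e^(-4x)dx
integral_0^inf e^(-4x) dx = [-1/4*e^(-4x)]_0^inf
= 0 - (-1/4) = 1/4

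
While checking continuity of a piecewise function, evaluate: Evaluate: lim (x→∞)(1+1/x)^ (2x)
Rewrite as [(1+1/x)^x]^2.
lim(1+1/x)^x=e^1, so limit=(e^1)^2=e^2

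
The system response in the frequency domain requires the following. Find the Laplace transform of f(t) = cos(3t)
L{cos(wt)} = s/(s²+w²)
L{cos(3t)} = s/(s²+9)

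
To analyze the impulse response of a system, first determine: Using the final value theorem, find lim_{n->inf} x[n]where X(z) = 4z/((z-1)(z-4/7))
Final value theorem: lim x[n] = lim_{z->1} (z-1)*X(z)
(z-1)*X(z) = 4z/(z-4/7)
As z->1: 4/(1-4/7) = 4/(3/7) = 28/3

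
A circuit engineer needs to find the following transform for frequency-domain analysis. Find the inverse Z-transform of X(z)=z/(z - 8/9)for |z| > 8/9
Standard pair: z/(z-a) <-> a^n * u[n] for causal signals
With a = 8/9: x[n] = (8/9)^n * u[n]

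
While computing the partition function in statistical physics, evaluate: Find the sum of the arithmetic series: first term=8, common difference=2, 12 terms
Last term: a_n=8 + (12 - 1)·2=30
Sum=n(a_1 + a_n)/2=12(8 + 30)/2=228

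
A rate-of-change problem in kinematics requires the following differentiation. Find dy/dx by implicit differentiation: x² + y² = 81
Differentiate both sides: 2x + 2y·(dy/dx) = 0
Solve: dy/dx = -2x/(2y) = -x/y

Answer: dy/dx = -x/y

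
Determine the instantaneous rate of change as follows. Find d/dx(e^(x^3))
Chain rule: d/dx[e^u] = e^u · u' where u = x^3
u' = 3x^2

Answer: 3x^2·e^(x^3)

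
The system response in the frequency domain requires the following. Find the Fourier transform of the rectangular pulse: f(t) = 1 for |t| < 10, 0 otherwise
F(omega)=integral from -10 to 10 of e^(-j * omega * t) dt
=2 * sin(10 * omega)/omega=20 * sinc(10 * omega/pi)

Answer: 2 * sin(10 * omega)/omega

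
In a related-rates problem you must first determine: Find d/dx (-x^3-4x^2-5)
Power rule: d/dx(ax^n)=n·a·x^(n-1)
Term by term: -3·x^2-8·x

Answer: -3x^2-8x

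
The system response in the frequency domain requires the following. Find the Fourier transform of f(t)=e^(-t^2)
The Fourier transform of a Gaussian e^(-t^2) is sqrt(pi) * e^(-omega^2/4).
With a=1: F(omega)=sqrt(pi) * e^(-omega^2/4)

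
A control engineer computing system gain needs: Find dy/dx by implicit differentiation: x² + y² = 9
Differentiate both sides: 2x + 2y·(dy/dx)=0
Solve: dy/dx=-2x/(2y)=-x/y

Answer: dy/dx=-x/y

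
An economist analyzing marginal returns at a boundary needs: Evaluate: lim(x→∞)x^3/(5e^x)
Apply L'Hôpital 3 times (∞/∞ each time):
Eventually get 3!/(5e^x) → 0

Answer: 0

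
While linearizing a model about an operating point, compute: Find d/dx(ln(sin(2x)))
Chain rule: d/dx[ln(u)] = u'/u where u = sin(2x)
u' = 2cos(2x)

Answer: (2cos(2x))/(sin(2x))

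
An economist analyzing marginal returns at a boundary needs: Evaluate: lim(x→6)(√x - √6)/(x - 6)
Multiply by conjugate (√x+√6)/(√x+√6):
= (x - 6)/((x - 6)(√x+√6)) = 1/(√x+√6)
As x → 6: 1/(2√6)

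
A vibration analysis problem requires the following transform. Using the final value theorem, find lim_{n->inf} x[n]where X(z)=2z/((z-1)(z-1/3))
Final value theorem: lim x[n]=lim_{z->1} (z-1)*X(z)
(z-1)*X(z)=2z/(z-1/3)
As z->1: 2/(1-1/3)=2/(2/3)=3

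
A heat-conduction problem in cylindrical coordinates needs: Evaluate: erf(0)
erf(0)=0 (error function is odd and erf(0)=0 by definition)

Answer: 0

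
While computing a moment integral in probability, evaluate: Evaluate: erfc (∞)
erfc(x) = 1 - erf(x); erfc(∞) = 1 - erf(∞) = 1 - 1 = 0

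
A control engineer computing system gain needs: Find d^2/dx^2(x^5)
Apply power rule 2 times:
d^1: 5x^4
d^2: 20x^3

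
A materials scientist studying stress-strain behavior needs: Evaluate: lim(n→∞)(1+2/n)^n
This is the definition of e^2: lim(1 + 2/n)^n = e^2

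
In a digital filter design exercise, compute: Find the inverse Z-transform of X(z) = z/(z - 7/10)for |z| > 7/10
Standard pair: z/(z-a) <-> a^n * u[n] for causal signals
With a=7/10: x[n]=(7/10)^n * u[n]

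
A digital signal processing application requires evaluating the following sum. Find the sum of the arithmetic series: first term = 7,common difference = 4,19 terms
Last term: a_n=7 + (19 - 1)·4=79
Sum=n(a_1 + a_n)/2=19(7 + 79)/2=817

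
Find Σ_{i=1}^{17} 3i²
=3·n(n+1)(2n+1)/6=3·17·18·35/6=5355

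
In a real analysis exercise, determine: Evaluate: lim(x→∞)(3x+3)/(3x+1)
Divide numerator and denominator by x:
lim (3 + 3/x)/(3 + 1/x)=1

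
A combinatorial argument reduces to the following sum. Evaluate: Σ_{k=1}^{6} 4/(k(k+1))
Partial fractions: 4/(k(k + 1)) = 4/k - 4/(k + 1)
Telescoping sum: 4(1 - 1/7) = 4·6/7

Answer: 24/7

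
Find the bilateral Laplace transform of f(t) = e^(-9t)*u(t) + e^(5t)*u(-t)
For e^(-9t) * u(t): L = 1/(s+9), Re(s) > -9
For e^(5t) * u(-t): L = -1/(s-5), Re(s) < 5
Combined: F(s) = 1/(s+9)-1/(s-5), -9 < Re(s) < 5

Answer: 1/(s+9)-1/(s-5), ROC: -9 < Re(s) < 5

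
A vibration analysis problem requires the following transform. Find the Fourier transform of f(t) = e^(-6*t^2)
The Fourier transform of a Gaussian e^(-a * t^2) is sqrt(pi/a) * e^(-omega^2/(4a)).
With a = 6: F(omega) = sqrt(pi/6) * e^(-omega^2/24)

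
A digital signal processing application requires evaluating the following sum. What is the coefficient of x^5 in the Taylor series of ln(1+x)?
ln(1 + x)=Σ (-1)^(n + 1) x^n/n
Coefficient of x^5=(-1)^6/5=1/5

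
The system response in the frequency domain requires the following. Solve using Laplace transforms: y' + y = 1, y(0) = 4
Take L of both sides: sY(s)-4+Y(s)=1/s
Y(s)(s+1)=1/s+4
Y(s)=1/(s(s+1))+4/(s+1)
Partial fractions: 1/(s(s+1))=1/s - 1/(s+1)
So Y(s)=1/s+3/(s+1)
Inverse transform (L^(-1){1/s}=1, L^(-1){1/(s+1)}=e^(-t)):

Answer: y(t)=1+3·e^(-t)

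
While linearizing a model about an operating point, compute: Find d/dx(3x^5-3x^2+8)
Power rule: d/dx(ax^n)=n·a·x^(n-1)
Term by term: 15·x^4 - 6·x

Answer: 15x^4 - 6x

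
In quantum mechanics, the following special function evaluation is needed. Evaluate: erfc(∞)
erfc(x)=1 - erf(x); erfc(∞)=1 - erf(∞)=1-1=0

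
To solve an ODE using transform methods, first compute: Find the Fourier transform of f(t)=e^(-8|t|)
Using the standard pair: F{e^(-a|t|)}=2a/(a^2 + omega^2)
With a=8: F(omega)=16/(64 + omega^2)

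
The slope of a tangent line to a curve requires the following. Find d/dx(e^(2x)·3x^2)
Product rule: (fg)'=f'g+fg'
f=e^(2x), f'=2·e^(2x)
g=3x^2, g'=6x

Answer: 6·e^(2x)·x^2+6·e^(2x)·x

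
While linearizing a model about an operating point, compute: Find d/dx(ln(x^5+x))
Chain rule: d/dx[ln(u)]=u'/u where u=x^5 + x
u'=5x^4 + 1

Answer: (5x^4 + 1)/(x^5 + x)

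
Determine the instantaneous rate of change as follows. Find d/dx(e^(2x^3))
Chain rule: d/dx[e^u]=e^u · u' where u=2x^3
u'=6x^2

Answer: 6x^2·e^(2x^3)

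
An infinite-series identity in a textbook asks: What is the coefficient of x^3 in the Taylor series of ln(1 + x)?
ln(1+x)=Σ (-1)^(n+1) x^n/n
Coefficient of x^3=(-1)^4/3=1/3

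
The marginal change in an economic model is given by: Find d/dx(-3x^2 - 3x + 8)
Power rule: d/dx(ax^n) = n·a·x^(n-1)
Term by term: -6·x - 3

Answer: -6x - 3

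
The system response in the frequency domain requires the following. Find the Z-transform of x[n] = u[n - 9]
Using the time-shift property: Z{u[n-9]} = z^(-9)*z/(z-1)
= z^(-8)/(z-1)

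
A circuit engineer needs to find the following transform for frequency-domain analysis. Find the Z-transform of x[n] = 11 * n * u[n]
Z{n*u[n]}=z/(z-1)^2
By linearity: Z{11*n*u[n]}=11z/(z-1)^2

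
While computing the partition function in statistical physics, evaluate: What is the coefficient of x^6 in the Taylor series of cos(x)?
cos(x) = Σ (-1)^k x^(2k)/(2k)!
For x^6: (-1)^3/6! = -1/720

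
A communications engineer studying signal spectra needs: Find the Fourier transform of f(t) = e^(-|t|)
Using the standard pair: F{e^(-a|t|)}=2a/(a^2 + omega^2)
With a=1: F(omega)=2/(1 + omega^2)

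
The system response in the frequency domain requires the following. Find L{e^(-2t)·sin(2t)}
First shifting: L{e^(at)f(t)} = F(s-a)
L{sin(2t)} = 2/(s²+4)
Shift: 2/((s+2)²+4)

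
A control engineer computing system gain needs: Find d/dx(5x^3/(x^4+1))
Quotient rule: (f/g)' = (f'g - fg')/g²
f = 5x^3, f' = 15x^2
g = x^4 + 1, g' = 4x^3

Answer: (15x^2·(x^4 + 1) - 20x^6)/(x^4 + 1)²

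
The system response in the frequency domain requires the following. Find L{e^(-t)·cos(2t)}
First shifting: L{e^(at)f(t)}=F(s-a)
L{cos(2t)}=s/(s² + 4)
Shift: (s + 1)/((s + 1)² + 4)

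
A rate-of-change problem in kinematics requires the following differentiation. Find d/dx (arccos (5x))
d/dx[arccos(u)] = -u'/√(1-u²), u = 5x, u' = 5

Answer: -5/√(1 - 25x²)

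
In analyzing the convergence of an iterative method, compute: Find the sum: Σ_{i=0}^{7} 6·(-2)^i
Geometric series: S=a(1 - r^n)/(1 - r)
a=6, r=-2, n=8
S=6(1-256)/3=-510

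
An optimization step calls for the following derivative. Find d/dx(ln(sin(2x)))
Chain rule: d/dx[ln(u)] = u'/u where u = sin(2x)
u' = 2cos(2x)

Answer: (2cos(2x))/(sin(2x))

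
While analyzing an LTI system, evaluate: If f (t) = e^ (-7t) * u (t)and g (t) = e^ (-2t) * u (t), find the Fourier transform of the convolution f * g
By the convolution theorem: F{f*g} = F(omega)*G(omega)
F(omega) = 1/(7 + j*omega), G(omega) = 1/(2 + j*omega)
F{f*g} = 1/((7 + j*omega)(2 + j*omega))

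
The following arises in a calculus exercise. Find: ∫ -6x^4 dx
Using power rule: ∫ -6x^4 dx=-6/5 x^5+C=(-6/5)x^5+C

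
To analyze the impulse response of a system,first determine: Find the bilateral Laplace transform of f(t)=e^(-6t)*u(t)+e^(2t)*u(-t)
For e^(-6t)*u(t): L=1/(s+6), Re(s) > -6
For e^(2t)*u(-t): L=-1/(s-2), Re(s) < 2
Combined: F(s)=1/(s+6)-1/(s-2), -6 < Re(s) < 2

Answer: 1/(s+6)-1/(s-2), ROC: -6 < Re(s) < 2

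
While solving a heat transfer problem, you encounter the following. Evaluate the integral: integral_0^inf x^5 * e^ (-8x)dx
This is a Gamma integral. Substitute u=8x (du=8 dx):
integral_0^inf x^5*e^(-8x) dx=(1/8^6) integral_0^inf u^5*e^(-u) du
=Gamma(6)/8^6=5!/8^6=120/262144

Answer: 15/32768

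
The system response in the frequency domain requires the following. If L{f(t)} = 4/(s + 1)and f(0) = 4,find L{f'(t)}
L{f'(t)} = s·F(s) - f(0) = 4s/(s+1)-4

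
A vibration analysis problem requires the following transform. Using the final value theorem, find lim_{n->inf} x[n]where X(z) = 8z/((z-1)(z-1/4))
Final value theorem: lim x[n]=lim_{z->1} (z-1)*X(z)
(z-1)*X(z)=8z/(z-1/4)
As z->1: 8/(1-1/4)=8/(3/4)=32/3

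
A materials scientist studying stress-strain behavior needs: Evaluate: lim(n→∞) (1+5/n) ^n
This is the definition of e^5: lim(1+5/n)^n = e^5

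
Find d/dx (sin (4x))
Chain rule: d/dx[sin(u)]=cos(u)·u' where u=4x
u'=4

Answer: 4·cos(4x)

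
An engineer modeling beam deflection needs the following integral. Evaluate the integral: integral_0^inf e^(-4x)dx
integral_0^inf e^(-4x) dx=[-1/4 * e^(-4x)]_0^inf
=0 - (-1/4)=1/4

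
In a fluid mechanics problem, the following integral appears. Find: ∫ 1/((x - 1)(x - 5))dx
Partial fractions: 1/((x-1)(x-5)) = A/(x-1)+B/(x-5)
A = -1/4, B = 1/4
∫ [-1/4· 1/(x-1)+1/4· 1/(x-5)] dx
= (1/4)[ln|x-5| - ln|x-1|]+C

Answer: (1/4)·ln|(x-5)/(x-1)|+C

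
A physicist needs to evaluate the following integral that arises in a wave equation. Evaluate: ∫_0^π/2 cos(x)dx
Antiderivative: sin(x)
Evaluate at bounds: [sin(1·π/2)/1] - [sin(1·0)/1]
= ((1) - (0))/1 = 1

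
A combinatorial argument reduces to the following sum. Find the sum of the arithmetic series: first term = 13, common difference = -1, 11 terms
Last term: a_n = 13+(11-1)·-1 = 3
Sum = n(a_1+a_n)/2 = 11(13+3)/2 = 88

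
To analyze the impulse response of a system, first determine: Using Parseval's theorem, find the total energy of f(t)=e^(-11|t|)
Parseval's theorem: E=integral |f(t)|^2 dt=(1/2pi) integral |F(omega)|^2 domega
E=integral_{-inf}^{inf} e^(-22|t|) dt=2 * integral_0^inf e^(-22t) dt=2/(2 * 11)=1/11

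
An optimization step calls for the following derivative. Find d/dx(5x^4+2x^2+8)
Power rule: d/dx(ax^n) = n·a·x^(n-1)
Term by term: 20·x^3 + 4·x

Answer: 20x^3 + 4x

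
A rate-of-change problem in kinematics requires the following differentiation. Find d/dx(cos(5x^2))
Chain rule: d/dx[cos(u)]=-sin(u)·u' where u=5x^2
u'=10x

Answer: -10x·sin(5x^2)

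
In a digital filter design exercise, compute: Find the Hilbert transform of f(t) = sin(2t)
The Hilbert transform shifts each frequency component by -pi/2.
H{sin(wt)} = -cos(wt)
With w = 2: H{sin(2t)} = -cos(2t)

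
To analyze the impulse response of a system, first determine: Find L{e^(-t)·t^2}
First shifting: L{e^(at)f(t)}=F(s-a)
L{t^2}=2/s^3
Shift s → s + 1: 2/(s + 1)^3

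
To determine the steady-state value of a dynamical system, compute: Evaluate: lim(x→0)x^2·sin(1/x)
Squeeze theorem: -|x^2| ≤ x^2·sin(1/x) ≤ |x^2|
Since x^2 → 0 as x → 0, by squeeze theorem the limit is 0

Answer: 0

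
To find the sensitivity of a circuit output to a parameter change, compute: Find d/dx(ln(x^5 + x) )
Chain rule: d/dx[ln(u)] = u'/u where u = x^5+x
u' = 5x^4+1

Answer: (5x^4+1)/(x^5+x)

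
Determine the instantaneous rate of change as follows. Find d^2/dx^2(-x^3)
Apply power rule 2 times:
d^1: -3x^2
d^2: -6x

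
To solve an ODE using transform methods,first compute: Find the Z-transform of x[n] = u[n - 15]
Using the time-shift property: Z{u[n-15]}=z^(-15) * z/(z-1)
=z^(-14)/(z-1)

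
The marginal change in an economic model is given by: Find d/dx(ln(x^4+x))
Chain rule: d/dx[ln(u)]=u'/u where u=x^4 + x
u'=4x^3 + 1

Answer: (4x^3 + 1)/(x^4 + x)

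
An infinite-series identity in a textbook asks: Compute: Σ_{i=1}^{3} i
Using formula: Σ i^1 = n(n+1)/2 = 3·4/2 = 6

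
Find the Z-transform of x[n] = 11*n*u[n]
Z{n * u[n]} = z/(z-1)^2
By linearity: Z{11 * n * u[n]} = 11z/(z-1)^2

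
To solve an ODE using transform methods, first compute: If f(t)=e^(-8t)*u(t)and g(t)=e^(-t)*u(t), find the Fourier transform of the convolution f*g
By the convolution theorem: F{f*g} = F(omega)*G(omega)
F(omega) = 1/(8 + j*omega), G(omega) = 1/(1 + j*omega)
F{f*g} = 1/((8 + j*omega)(1 + j*omega))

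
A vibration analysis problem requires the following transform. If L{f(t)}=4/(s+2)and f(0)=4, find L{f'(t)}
L{f'(t)} = s·F(s) - f(0) = 4s/(s + 2) - 4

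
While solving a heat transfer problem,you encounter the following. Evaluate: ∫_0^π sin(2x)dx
Antiderivative: -cos(2x)/2
Evaluate at bounds: [-cos(2·π)/2] - [-cos(2·0)/2]
=(-(1)+(1))/2=0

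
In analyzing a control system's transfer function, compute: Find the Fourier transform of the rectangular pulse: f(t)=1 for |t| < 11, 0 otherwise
F(omega) = integral from -11 to 11 of e^(-j * omega * t) dt
= 2 * sin(11 * omega)/omega = 22 * sinc(11 * omega/pi)

Answer: 2 * sin(11 * omega)/omega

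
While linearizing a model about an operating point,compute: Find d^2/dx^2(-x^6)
Apply power rule 2 times:
d^1: -6x^5
d^2: -30x^4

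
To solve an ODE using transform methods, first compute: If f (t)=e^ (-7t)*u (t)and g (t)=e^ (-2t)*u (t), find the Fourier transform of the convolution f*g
By the convolution theorem: F{f * g}=F(omega) * G(omega)
F(omega)=1/(7 + j * omega), G(omega)=1/(2 + j * omega)
F{f * g}=1/((7 + j * omega)(2 + j * omega))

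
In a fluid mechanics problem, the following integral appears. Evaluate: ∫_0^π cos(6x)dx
Antiderivative: sin(6x)/6
Evaluate at bounds: [sin(6·π)/6] - [sin(6·0)/6]
= ((0) - (0))/6 = 0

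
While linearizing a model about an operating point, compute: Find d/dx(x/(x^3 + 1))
Quotient rule: (f/g)'=(f'g - fg')/g²
f=x, f'=1
g=x^3 + 1, g'=3x^2

Answer: (1·(x^3 + 1) - 3x^3)/(x^3 + 1)²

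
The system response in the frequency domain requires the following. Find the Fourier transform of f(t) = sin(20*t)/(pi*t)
sin(W * t)/(pi * t) = (W/pi) * sinc(W * t/pi) is the impulse response of the ideal low-pass filter with cutoff W (here W = 20).
Its Fourier transform is a rectangular function:
F(omega) = 1 for |omega| < 20, 0 otherwise

Answer: rect(omega/40) [i.e., 1 for |omega| < 20, 0 otherwise]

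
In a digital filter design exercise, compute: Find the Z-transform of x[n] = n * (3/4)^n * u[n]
Using the property Z{n * a^n * u[n]}=az/(z-a)^2
With a=3/4: X(z)=(3/4)z/(z - 3/4)^2, |z| > 3/4

Answer: (3/4)z/(z - 3/4)^2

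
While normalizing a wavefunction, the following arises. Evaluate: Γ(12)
Γ(n) = (n-1)! for positive integers
Γ(12) = 11! = 39916800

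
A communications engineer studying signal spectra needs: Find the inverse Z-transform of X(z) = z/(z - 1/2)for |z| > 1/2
Standard pair: z/(z-a) <-> a^n * u[n] for causal signals
With a = 1/2: x[n] = (1/2)^n * u[n]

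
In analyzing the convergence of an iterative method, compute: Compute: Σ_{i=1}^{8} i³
Using formula: Σ i^3=[n(n+1)/2]²=[8·9/2]²=1296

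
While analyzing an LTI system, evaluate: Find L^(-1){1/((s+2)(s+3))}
Partial fractions: 1/((s + 2)(s + 3)) = A/(s + 2) + B/(s + 3)
Cover-up: A = 1/(s + 3)|_{s = -2} = 1; B = 1/(s + 2)|_{s = -3} = -1
L^(-1) = e^(-2t) - e^(-3t)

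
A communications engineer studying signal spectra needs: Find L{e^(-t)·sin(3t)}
First shifting: L{e^(at)f(t)} = F(s-a)
L{sin(3t)} = 3/(s² + 9)
Shift: 3/((s + 1)² + 9)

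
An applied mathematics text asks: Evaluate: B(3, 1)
B(x,y)=Γ(x)Γ(y)/Γ(x + y)=(x-1)!(y-1)!/(x + y-1)!
B(3,1)=2!·0!/3!=1/3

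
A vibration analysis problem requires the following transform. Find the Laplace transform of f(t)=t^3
L{t^n}=n!/s^(n+1)
L{t^3}=3!/s^4=6/s^4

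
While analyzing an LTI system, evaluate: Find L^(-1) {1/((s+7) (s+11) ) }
Partial fractions: 1/((s+7)(s+11)) = A/(s+7)+B/(s+11)
Cover-up: A = 1/(s+11)|_{s = -7} = 1/4; B = 1/(s+7)|_{s = -11} = -1/4
L^(-1) = (1/4)e^(-7t) - (1/4)e^(-11t)

Answer: (1/4)(e^(-7t) - e^(-11t))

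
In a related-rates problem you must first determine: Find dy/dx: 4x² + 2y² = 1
Differentiate: 8x+4y·(dy/dx)=0
dy/dx=-8x/(4y)=-2·(x/y)

Answer: dy/dx=-2·(x/y)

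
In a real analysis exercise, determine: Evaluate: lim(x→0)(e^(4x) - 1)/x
L'Hôpital (0/0): lim 4e^(4x)/1 = 4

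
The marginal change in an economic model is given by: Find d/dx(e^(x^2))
Chain rule: d/dx[e^u] = e^u · u' where u = x^2
u' = 2x

Answer: 2x·e^(x^2)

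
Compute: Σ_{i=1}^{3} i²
Using formula: Σ i^2=n(n+1)(2n+1)/6=3·4·7/6=14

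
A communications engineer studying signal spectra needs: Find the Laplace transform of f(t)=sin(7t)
L{sin(wt)}=w/(s² + w²)
L{sin(7t)}=7/(s² + 49)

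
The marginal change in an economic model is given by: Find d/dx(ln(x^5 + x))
Chain rule: d/dx[ln(u)] = u'/u where u = x^5+x
u' = 5x^4+1

Answer: (5x^4+1)/(x^5+x)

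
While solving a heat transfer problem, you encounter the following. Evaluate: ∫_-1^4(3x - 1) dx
Step 1: Find antiderivative F(x)=(3/2)x^2 - x
Step 2: F(4) - F(-1)=20 - (5/2)=35/2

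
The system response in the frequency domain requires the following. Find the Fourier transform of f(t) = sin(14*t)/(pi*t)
sin(W * t)/(pi * t)=(W/pi) * sinc(W * t/pi) is the impulse response of the ideal low-pass filter with cutoff W (here W=14).
Its Fourier transform is a rectangular function:
F(omega)=1 for |omega| < 14, 0 otherwise

Answer: rect(omega/28) [i.e., 1 for |omega| < 14, 0 otherwise]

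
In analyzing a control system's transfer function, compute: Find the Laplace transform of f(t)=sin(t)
L{sin(wt)} = w/(s² + w²)
L{sin(t)} = 1/(s² + 1)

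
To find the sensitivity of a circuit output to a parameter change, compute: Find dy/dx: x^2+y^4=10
Differentiate: 2x + 4y^3·(dy/dx) = 0
dy/dx = -2x/(4y^3)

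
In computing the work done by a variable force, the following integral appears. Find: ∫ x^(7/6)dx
Power rule: ∫ x^(7/6) dx = x^(13/6)/(13/6)+C

Answer: (6/13)·x^(13/6)+C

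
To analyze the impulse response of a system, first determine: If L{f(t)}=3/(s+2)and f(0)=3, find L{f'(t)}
L{f'(t)} = s·F(s) - f(0) = 3s/(s + 2) - 3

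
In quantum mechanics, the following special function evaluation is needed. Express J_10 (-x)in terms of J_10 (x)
For integer n: J_n(-x) = (-1)^n J_n(x)
With n = 10: J_10(-x) = (-1)^10 J_10(x) = J_10(x)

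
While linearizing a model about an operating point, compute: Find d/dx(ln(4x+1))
Chain rule: d/dx[ln(u)] = u'/u where u = 4x+1
u' = 4

Answer: (4)/(4x+1)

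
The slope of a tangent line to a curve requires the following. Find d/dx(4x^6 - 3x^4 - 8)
Power rule: d/dx(ax^n) = n·a·x^(n-1)
Term by term: 24·x^5 - 12·x^3

Answer: 24x^5 - 12x^3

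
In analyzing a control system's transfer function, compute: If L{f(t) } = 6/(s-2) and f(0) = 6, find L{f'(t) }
L{f'(t)} = s·F(s) - f(0) = 6s/(s-2) - 6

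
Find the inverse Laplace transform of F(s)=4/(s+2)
L^(-1){4/(s-a)} = c·e^(at)
Here a = -2, c = 4

Answer: 4e^(-2t)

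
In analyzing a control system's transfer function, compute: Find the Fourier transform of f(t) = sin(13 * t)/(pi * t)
sin(W*t)/(pi*t) = (W/pi)*sinc(W*t/pi) is the impulse response of the ideal low-pass filter with cutoff W (here W = 13).
Its Fourier transform is a rectangular function:
F(omega) = 1 for |omega| < 13, 0 otherwise

Answer: rect(omega/26) [i.e., 1 for |omega| < 13, 0 otherwise]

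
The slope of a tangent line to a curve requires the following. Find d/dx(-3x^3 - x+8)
Power rule: d/dx(ax^n)=n·a·x^(n-1)
Term by term: -9·x^2-1

Answer: -9x^2-1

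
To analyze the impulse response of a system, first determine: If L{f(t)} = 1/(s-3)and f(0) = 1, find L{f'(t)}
L{f'(t)}=s·F(s) - f(0)=s/(s-3)-1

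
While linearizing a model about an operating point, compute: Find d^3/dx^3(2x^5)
Apply power rule 3 times:
d^1: 10x^4
d^2: 40x^3
d^3: 120x^2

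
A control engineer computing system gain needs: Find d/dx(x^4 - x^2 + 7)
Power rule: d/dx(ax^n) = n·a·x^(n-1)
Term by term: 4·x^3-2·x

Answer: 4x^3-2x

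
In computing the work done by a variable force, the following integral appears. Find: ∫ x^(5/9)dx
Power rule: ∫ x^(5/9) dx = x^(14/9)/(14/9) + C

Answer: (9/14)·x^(14/9) + C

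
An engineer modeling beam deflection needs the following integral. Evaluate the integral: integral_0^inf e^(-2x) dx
integral_0^inf e^(-2x) dx = [-1/2 * e^(-2x)]_0^inf
= 0 - (-1/2) = 1/2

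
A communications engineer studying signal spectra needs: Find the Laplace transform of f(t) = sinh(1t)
L{sinh(at)} = a/(s²-a²)
L{sinh(1t)} = 1/(s²-1)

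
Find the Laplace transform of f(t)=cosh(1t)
L{cosh(at)}=s/(s²-a²)
L{cosh(1t)}=s/(s²-1)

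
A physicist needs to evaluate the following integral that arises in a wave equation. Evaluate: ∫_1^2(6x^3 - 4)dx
Step 1: Find antiderivative F(x) = (3/2)x^4-4x
Step 2: F(2) - F(1) = 16 - (-5/2) = 37/2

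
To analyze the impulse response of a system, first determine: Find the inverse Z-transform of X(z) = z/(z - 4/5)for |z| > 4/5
Standard pair: z/(z-a) <-> a^n * u[n] for causal signals
With a = 4/5: x[n] = (4/5)^n * u[n]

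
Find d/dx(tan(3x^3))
Chain rule: d/dx[tan(u)] = sec²(u)·u' where u = 3x^3
u' = 9x^2

Answer: 9x^2·sec²(3x^3)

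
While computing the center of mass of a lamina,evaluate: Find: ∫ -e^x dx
Since d/dx[e^x]=+e^x, we get -1e^x+C

Answer: -e^x+C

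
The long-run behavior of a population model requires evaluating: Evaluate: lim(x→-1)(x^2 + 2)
Polynomial is continuous, so substitute x=-1:
1·(-1)^2+2=3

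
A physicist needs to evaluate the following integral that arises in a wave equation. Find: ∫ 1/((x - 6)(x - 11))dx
Partial fractions: 1/((x-6)(x-11))=A/(x-6)+B/(x-11)
A=-1/5, B=1/5
∫ [-1/5· 1/(x-6)+1/5· 1/(x-11)] dx
=(1/5)[ln|x-11| - ln|x-6|]+C

Answer: (1/5)·ln|(x-11)/(x-6)|+C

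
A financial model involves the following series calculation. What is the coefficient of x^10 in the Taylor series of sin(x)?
sin(x) has only odd powers. Coefficient of x^10=0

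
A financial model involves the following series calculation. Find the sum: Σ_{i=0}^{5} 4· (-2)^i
Geometric series: S = a(1 - r^n)/(1 - r)
a = 4, r = -2, n = 6
S = 4(1 - 64)/3 = -84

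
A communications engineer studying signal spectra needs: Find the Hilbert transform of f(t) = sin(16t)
The Hilbert transform shifts each frequency component by -pi/2.
H{sin(wt)}=-cos(wt)
With w=16: H{sin(16t)}=-cos(16t)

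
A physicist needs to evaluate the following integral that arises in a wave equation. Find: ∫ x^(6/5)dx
Power rule: ∫ x^(6/5) dx=x^(11/5)/(11/5)+C

Answer: (5/11)·x^(11/5)+C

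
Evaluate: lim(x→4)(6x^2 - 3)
Polynomial is continuous, so substitute x = 4:
6·4^2 - 3 = 93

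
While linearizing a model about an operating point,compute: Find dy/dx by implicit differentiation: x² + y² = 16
Differentiate both sides: 2x + 2y·(dy/dx)=0
Solve: dy/dx=-2x/(2y)=-x/y

Answer: dy/dx=-x/y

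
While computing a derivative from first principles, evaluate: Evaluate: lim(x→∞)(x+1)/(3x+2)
Divide numerator and denominator by x:
lim (1 + 1/x)/(3 + 2/x) = 1/3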